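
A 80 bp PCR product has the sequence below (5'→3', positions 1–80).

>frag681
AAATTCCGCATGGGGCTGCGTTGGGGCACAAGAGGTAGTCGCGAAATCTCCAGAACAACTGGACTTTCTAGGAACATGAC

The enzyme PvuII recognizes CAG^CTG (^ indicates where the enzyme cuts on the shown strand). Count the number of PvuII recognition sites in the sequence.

No occurrence of CAGCTG is present in the sequence.
PvuII does not cut: 0 sites.

0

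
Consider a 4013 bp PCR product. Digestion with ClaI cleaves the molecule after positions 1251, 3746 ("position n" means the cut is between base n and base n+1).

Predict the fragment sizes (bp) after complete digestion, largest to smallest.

Linear molecule, 2 cuts → 3 fragments:
  1251 − 0 = 1251 bp
  3746 − 1251 = 2495 bp
  4013 − 3746 = 267 bp
Sorted largest to smallest: 2495, 1251, 267 bp.

2495, 1251, 267 bp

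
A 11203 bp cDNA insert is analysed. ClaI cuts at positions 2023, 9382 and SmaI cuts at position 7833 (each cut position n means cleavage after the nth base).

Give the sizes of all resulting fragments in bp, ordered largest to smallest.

5810, 2023, 1821, 1549 bp

Combined cut positions (sorted): 2023, 7833, 9382.
Linear molecule, 3 cuts → 4 fragments:
  2023 − 0 = 2023 bp
  7833 − 2023 = 5810 bp
  9382 − 7833 = 1549 bp
  11203 − 9382 = 1821 bp
Sorted largest to smallest: 5810, 2023, 1821, 1549 bp.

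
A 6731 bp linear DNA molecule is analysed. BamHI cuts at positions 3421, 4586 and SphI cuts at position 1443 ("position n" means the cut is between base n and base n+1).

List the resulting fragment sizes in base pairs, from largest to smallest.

2145, 1978, 1443, 1165 bp

Combined cut positions (sorted): 1443, 3421, 4586.
Linear molecule, 3 cuts → 4 fragments:
  1443 − 0 = 1443 bp
  3421 − 1443 = 1978 bp
  4586 − 3421 = 1165 bp
  6731 − 4586 = 2145 bp
Sorted largest to smallest: 2145, 1978, 1443, 1165 bp.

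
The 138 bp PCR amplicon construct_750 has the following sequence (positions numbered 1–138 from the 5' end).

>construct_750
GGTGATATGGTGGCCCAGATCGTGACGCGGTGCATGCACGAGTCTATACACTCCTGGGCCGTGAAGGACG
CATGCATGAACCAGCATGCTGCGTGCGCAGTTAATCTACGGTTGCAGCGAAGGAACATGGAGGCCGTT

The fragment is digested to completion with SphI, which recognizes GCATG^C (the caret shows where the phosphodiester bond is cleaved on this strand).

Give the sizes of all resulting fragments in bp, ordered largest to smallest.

SphI sites (GCATGC) start at positions 32, 70, 84.
SphI cuts after base 5 of each site (before the last base), so after positions 36, 74, 88.
Linear molecule, 3 cuts → 4 fragments:
  1–36 → 36 bp
  37–74 → 38 bp
  75–88 → 14 bp
  89–138 → 50 bp
Sorted largest to smallest: 50, 38, 36, 14 bp.

50, 38, 36, 14 bp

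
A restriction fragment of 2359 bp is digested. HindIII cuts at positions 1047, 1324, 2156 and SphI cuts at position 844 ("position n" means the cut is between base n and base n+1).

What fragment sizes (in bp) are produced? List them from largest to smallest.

Combined cut positions (sorted): 844, 1047, 1324, 2156.
Linear molecule, 4 cuts → 5 fragments:
  844 − 0 = 844 bp
  1047 − 844 = 203 bp
  1324 − 1047 = 277 bp
  2156 − 1324 = 832 bp
  2359 − 2156 = 203 bp
Sorted largest to smallest: 844, 832, 277, 203, 203 bp.

844, 832, 277, 203, 203 bp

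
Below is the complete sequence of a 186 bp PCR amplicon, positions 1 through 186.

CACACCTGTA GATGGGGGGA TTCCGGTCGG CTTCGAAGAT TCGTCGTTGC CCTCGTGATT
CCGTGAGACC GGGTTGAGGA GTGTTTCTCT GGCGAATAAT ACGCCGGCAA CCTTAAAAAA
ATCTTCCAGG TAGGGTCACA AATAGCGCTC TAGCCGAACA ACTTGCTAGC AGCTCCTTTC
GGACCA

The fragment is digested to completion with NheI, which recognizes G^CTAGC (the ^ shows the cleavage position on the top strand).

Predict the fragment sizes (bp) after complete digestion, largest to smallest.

165, 21 bp

The NheI site (GCTAGC) starts at position 165.
NheI cuts after the first base of each site, so after position 165.
Linear molecule, 1 cut → 2 fragments:
  1–165 → 165 bp
  166–186 → 21 bp
Sorted largest to smallest: 165, 21 bp.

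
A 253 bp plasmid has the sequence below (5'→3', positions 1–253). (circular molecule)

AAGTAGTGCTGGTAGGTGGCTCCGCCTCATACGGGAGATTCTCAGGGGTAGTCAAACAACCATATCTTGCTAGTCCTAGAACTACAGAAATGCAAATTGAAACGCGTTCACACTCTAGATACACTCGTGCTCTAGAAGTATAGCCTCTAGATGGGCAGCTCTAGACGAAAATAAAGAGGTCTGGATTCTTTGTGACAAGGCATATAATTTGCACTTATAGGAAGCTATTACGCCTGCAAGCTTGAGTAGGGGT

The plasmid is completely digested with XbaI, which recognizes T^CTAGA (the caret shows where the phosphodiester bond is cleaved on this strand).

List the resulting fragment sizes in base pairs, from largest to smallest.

XbaI sites (TCTAGA) start at positions 114, 131, 146, 160.
XbaI cuts after the first base of each site, so after positions 114, 131, 146, 160.
Circular molecule, 4 cuts → 4 fragments:
  115–131 → 17 bp
  132–146 → 15 bp
  147–160 → 14 bp
  161–253 then 1–114 → 93 + 114 = 207 bp
Sorted largest to smallest: 207, 17, 15, 14 bp.

207, 17, 15, 14 bp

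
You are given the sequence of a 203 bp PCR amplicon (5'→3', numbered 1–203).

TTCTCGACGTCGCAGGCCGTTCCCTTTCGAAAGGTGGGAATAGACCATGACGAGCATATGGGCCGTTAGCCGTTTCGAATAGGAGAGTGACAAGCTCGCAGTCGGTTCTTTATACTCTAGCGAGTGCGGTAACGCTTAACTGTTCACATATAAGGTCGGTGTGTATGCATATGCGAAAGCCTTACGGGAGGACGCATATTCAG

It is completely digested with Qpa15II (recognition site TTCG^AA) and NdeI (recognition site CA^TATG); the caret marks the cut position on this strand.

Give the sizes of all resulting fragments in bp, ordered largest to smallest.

Qpa15II sites (TTCGAA) start at positions 26, 74.
Qpa15II cuts after base 4 of each site, so after positions 29, 77.
NdeI sites (CATATG) start at positions 55, 168.
NdeI cuts after base 2 of each site, so after positions 56, 169.
Combined cut positions: 29, 56, 77, 169.
Linear molecule, 4 cuts → 5 fragments:
  1–29 → 29 bp
  30–56 → 27 bp
  57–77 → 21 bp
  78–169 → 92 bp
  170–203 → 34 bp
Sorted largest to smallest: 92, 34, 29, 27, 21 bp.

92, 34, 29, 27, 21 bp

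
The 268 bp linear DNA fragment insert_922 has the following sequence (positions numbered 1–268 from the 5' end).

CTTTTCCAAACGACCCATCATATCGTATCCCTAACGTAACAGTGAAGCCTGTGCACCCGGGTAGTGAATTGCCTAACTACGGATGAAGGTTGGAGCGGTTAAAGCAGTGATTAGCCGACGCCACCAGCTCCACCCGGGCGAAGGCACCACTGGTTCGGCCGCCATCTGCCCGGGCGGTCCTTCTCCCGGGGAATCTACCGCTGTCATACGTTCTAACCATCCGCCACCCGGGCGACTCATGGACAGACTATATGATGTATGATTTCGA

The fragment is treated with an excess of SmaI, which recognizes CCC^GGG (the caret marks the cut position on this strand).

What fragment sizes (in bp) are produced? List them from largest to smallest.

77, 58, 42, 39, 36, 16 bp

SmaI sites (CCCGGG) start at positions 56, 133, 169, 185, 227.
SmaI cuts after base 3 of each site, so after positions 58, 135, 171, 187, 229.
Linear molecule, 5 cuts → 6 fragments:
  1–58 → 58 bp
  59–135 → 77 bp
  136–171 → 36 bp
  172–187 → 16 bp
  188–229 → 42 bp
  230–268 → 39 bp
Sorted largest to smallest: 77, 58, 42, 39, 36, 16 bp.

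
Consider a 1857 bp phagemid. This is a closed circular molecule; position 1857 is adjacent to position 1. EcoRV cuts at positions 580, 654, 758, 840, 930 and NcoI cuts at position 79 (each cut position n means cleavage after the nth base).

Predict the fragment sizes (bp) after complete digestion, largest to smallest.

1006, 501, 104, 90, 82, 74 bp

Combined cut positions (sorted): 79, 580, 654, 758, 840, 930.
Circular molecule, 6 cuts → 6 fragments:
  580 − 79 = 501 bp
  654 − 580 = 74 bp
  758 − 654 = 104 bp
  840 − 758 = 82 bp
  930 − 840 = 90 bp
  wrap: 1857 − 930 + 79 = 1006 bp
Sorted largest to smallest: 1006, 501, 104, 90, 82, 74 bp.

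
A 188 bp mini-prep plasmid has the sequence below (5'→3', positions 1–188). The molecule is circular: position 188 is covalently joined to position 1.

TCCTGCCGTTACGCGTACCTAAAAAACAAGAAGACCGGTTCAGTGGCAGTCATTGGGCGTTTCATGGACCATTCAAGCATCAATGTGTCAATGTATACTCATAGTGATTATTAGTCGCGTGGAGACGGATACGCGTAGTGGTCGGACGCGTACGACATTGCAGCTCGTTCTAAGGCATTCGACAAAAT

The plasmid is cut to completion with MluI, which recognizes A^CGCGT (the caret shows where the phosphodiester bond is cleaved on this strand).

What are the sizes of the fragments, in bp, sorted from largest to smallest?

MluI sites (ACGCGT) start at positions 11, 131, 146.
MluI cuts after the first base of each site, so after positions 11, 131, 146.
Circular molecule, 3 cuts → 3 fragments:
  12–131 → 120 bp
  132–146 → 15 bp
  147–188 then 1–11 → 42 + 11 = 53 bp
Sorted largest to smallest: 120, 53, 15 bp.

120, 53, 15 bp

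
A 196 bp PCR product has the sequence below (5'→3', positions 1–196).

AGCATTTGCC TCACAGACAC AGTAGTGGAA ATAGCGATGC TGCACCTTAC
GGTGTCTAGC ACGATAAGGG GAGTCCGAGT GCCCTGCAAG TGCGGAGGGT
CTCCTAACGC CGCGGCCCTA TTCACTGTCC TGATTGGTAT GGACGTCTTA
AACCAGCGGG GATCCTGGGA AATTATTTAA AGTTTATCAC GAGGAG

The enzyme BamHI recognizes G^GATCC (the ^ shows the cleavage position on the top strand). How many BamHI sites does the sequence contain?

1

GGATCC occurs starting at position 160.
BamHI cuts at 1 site.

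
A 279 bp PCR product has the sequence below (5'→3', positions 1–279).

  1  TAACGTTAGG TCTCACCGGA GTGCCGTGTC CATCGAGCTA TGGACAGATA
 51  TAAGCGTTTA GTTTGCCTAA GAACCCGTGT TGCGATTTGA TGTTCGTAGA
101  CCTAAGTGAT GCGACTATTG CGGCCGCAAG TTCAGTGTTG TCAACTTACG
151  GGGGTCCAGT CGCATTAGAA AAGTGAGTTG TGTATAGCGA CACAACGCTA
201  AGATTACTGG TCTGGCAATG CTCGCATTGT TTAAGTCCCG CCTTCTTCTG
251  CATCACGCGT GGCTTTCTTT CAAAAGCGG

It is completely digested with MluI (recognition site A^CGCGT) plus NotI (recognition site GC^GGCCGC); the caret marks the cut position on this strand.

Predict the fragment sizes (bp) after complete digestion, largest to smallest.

134, 121, 24 bp

The MluI site (ACGCGT) starts at position 255.
MluI cuts after the first base of each site, so after position 255.
The NotI site (GCGGCCGC) starts at position 120.
NotI cuts after base 2 of each site, so after position 121.
Combined cut positions: 121, 255.
Linear molecule, 2 cuts → 3 fragments:
  1–121 → 121 bp
  122–255 → 134 bp
  256–279 → 24 bp
Sorted largest to smallest: 134, 121, 24 bp.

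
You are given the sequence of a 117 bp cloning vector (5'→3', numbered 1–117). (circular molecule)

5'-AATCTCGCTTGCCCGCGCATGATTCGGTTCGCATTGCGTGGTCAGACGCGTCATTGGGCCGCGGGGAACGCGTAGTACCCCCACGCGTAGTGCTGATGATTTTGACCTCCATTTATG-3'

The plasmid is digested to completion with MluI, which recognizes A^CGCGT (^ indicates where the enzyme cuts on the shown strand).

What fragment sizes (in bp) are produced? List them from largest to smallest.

MluI sites (ACGCGT) start at positions 46, 68, 83.
MluI cuts after the first base of each site, so after positions 46, 68, 83.
Circular molecule, 3 cuts → 3 fragments:
  47–68 → 22 bp
  69–83 → 15 bp
  84–117 then 1–46 → 34 + 46 = 80 bp
Sorted largest to smallest: 80, 22, 15 bp.

80, 22, 15 bp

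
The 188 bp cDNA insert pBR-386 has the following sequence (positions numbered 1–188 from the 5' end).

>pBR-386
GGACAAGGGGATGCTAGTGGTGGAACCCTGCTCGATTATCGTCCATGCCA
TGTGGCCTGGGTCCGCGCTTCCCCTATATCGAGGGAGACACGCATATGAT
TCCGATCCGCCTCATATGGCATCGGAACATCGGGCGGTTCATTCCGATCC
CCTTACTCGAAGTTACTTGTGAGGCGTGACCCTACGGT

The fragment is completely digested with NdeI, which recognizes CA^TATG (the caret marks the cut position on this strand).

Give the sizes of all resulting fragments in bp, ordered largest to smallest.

94, 74, 20 bp

NdeI sites (CATATG) start at positions 93, 113.
NdeI cuts after base 2 of each site, so after positions 94, 114.
Linear molecule, 2 cuts → 3 fragments:
  1–94 → 94 bp
  95–114 → 20 bp
  115–188 → 74 bp
Sorted largest to smallest: 94, 74, 20 bp.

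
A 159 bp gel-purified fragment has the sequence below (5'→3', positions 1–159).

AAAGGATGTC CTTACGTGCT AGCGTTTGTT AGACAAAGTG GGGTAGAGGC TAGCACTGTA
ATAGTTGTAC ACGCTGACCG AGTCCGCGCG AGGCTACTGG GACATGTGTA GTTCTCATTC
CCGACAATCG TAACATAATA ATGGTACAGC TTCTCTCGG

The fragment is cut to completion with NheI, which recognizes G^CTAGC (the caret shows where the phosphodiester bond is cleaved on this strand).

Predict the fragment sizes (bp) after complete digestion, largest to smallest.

110, 31, 18 bp

NheI sites (GCTAGC) start at positions 18, 49.
NheI cuts after the first base of each site, so after positions 18, 49.
Linear molecule, 2 cuts → 3 fragments:
  1–18 → 18 bp
  19–49 → 31 bp
  50–159 → 110 bp
Sorted largest to smallest: 110, 31, 18 bp.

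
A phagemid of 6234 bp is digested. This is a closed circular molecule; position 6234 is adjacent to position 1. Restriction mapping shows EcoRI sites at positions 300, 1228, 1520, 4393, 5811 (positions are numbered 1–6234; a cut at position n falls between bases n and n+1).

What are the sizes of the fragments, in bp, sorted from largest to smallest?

Circular molecule, 5 cuts → 5 fragments:
  1228 − 300 = 928 bp
  1520 − 1228 = 292 bp
  4393 − 1520 = 2873 bp
  5811 − 4393 = 1418 bp
  wrap: 6234 − 5811 + 300 = 723 bp
Sorted largest to smallest: 2873, 1418, 928, 723, 292 bp.

2873, 1418, 928, 723, 292 bp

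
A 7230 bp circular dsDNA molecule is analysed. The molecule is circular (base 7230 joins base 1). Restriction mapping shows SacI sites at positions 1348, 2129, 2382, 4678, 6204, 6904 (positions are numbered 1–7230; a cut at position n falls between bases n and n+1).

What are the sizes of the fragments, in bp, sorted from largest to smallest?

Circular molecule, 6 cuts → 6 fragments:
  2129 − 1348 = 781 bp
  2382 − 2129 = 253 bp
  4678 − 2382 = 2296 bp
  6204 − 4678 = 1526 bp
  6904 − 6204 = 700 bp
  wrap: 7230 − 6904 + 1348 = 1674 bp
Sorted largest to smallest: 2296, 1674, 1526, 781, 700, 253 bp.

2296, 1674, 1526, 781, 700, 253 bp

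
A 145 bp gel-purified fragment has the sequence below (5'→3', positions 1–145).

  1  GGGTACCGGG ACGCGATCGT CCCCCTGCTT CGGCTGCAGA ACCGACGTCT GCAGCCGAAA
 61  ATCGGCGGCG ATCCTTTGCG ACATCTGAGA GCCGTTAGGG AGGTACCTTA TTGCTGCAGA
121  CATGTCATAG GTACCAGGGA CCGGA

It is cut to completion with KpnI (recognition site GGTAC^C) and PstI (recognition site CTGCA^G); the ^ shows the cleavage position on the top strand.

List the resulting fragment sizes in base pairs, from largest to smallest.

KpnI sites (GGTACC) start at positions 2, 102, 130.
KpnI cuts after base 5 of each site (before the last base), so after positions 6, 106, 134.
PstI sites (CTGCAG) start at positions 34, 49, 114.
PstI cuts after base 5 of each site (before the last base), so after positions 38, 53, 118.
Combined cut positions: 6, 38, 53, 106, 118, 134.
Linear molecule, 6 cuts → 7 fragments:
  1–6 → 6 bp
  7–38 → 32 bp
  39–53 → 15 bp
  54–106 → 53 bp
  107–118 → 12 bp
  119–134 → 16 bp
  135–145 → 11 bp
Sorted largest to smallest: 53, 32, 16, 15, 12, 11, 6 bp.

53, 32, 16, 15, 12, 11, 6 bp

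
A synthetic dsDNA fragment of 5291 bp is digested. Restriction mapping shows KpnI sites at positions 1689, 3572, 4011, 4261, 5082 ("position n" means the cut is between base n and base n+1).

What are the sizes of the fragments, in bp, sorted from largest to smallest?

1883, 1689, 821, 439, 250, 209 bp

Linear molecule, 5 cuts → 6 fragments:
  1689 − 0 = 1689 bp
  3572 − 1689 = 1883 bp
  4011 − 3572 = 439 bp
  4261 − 4011 = 250 bp
  5082 − 4261 = 821 bp
  5291 − 5082 = 209 bp
Sorted largest to smallest: 1883, 1689, 821, 439, 250, 209 bp.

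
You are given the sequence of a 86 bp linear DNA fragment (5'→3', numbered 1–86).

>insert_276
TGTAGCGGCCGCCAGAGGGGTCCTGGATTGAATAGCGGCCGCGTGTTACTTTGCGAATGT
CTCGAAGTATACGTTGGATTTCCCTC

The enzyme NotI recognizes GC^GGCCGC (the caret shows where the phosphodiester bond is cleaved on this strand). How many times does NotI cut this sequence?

2

GCGGCCGC occurs starting at positions 5, 35.
NotI cuts at 2 sites.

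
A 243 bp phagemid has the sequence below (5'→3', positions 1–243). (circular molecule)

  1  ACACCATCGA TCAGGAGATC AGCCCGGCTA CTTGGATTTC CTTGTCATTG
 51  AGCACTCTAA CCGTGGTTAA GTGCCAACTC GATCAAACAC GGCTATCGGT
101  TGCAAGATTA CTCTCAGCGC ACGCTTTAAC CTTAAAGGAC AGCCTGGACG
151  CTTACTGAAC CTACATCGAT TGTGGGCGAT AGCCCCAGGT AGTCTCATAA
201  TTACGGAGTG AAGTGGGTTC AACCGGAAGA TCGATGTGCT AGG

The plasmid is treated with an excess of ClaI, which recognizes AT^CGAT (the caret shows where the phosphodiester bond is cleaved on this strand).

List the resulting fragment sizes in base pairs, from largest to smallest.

ClaI sites (ATCGAT) start at positions 6, 165, 230.
ClaI cuts after base 2 of each site, so after positions 7, 166, 231.
Circular molecule, 3 cuts → 3 fragments:
  8–166 → 159 bp
  167–231 → 65 bp
  232–243 then 1–7 → 12 + 7 = 19 bp
Sorted largest to smallest: 159, 65, 19 bp.

159, 65, 19 bp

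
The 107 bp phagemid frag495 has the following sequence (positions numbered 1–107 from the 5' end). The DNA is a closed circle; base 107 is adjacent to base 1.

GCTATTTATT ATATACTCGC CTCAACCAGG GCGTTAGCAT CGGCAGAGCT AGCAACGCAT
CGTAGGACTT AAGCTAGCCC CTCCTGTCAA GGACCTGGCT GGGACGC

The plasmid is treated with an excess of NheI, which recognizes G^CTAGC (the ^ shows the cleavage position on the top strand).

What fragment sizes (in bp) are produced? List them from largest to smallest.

NheI sites (GCTAGC) start at positions 48, 73.
NheI cuts after the first base of each site, so after positions 48, 73.
Circular molecule, 2 cuts → 2 fragments:
  49–73 → 25 bp
  74–107 then 1–48 → 34 + 48 = 82 bp
Sorted largest to smallest: 82, 25 bp.

82, 25 bp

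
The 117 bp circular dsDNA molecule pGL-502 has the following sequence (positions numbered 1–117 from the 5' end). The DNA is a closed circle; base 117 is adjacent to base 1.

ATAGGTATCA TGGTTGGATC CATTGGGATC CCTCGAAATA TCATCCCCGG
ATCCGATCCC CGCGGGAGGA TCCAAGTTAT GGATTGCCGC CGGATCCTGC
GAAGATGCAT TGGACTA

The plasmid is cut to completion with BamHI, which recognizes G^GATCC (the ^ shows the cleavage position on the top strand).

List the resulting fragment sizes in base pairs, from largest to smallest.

41, 24, 23, 19, 10 bp

BamHI sites (GGATCC) start at positions 16, 26, 49, 68, 92.
BamHI cuts after the first base of each site, so after positions 16, 26, 49, 68, 92.
Circular molecule, 5 cuts → 5 fragments:
  17–26 → 10 bp
  27–49 → 23 bp
  50–68 → 19 bp
  69–92 → 24 bp
  93–117 then 1–16 → 25 + 16 = 41 bp
Sorted largest to smallest: 41, 24, 23, 19, 10 bp.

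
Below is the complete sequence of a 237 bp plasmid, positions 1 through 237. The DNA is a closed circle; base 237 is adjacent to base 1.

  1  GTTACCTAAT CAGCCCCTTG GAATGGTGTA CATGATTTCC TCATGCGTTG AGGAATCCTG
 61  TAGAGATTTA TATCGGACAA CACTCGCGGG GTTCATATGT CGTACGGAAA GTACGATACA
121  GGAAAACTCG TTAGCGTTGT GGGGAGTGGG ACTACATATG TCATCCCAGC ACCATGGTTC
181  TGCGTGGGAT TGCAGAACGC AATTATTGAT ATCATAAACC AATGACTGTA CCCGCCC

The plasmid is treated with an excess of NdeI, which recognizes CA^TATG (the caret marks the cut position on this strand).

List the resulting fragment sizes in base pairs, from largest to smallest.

NdeI sites (CATATG) start at positions 94, 155.
NdeI cuts after base 2 of each site, so after positions 95, 156.
Circular molecule, 2 cuts → 2 fragments:
  96–156 → 61 bp
  157–237 then 1–95 → 81 + 95 = 176 bp
Sorted largest to smallest: 176, 61 bp.

176, 61 bp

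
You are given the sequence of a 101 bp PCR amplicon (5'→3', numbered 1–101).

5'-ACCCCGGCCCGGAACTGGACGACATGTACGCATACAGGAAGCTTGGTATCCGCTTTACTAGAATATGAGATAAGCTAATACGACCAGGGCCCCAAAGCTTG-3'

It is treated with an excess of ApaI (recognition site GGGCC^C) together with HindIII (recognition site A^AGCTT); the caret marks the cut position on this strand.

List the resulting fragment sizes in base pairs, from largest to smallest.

52, 39, 6, 4 bp

The ApaI site (GGGCCC) starts at position 87.
ApaI cuts after base 5 of each site (before the last base), so after position 91.
HindIII sites (AAGCTT) start at positions 39, 95.
HindIII cuts after the first base of each site, so after positions 39, 95.
Combined cut positions: 39, 91, 95.
Linear molecule, 3 cuts → 4 fragments:
  1–39 → 39 bp
  40–91 → 52 bp
  92–95 → 4 bp
  96–101 → 6 bp
Sorted largest to smallest: 52, 39, 6, 4 bp.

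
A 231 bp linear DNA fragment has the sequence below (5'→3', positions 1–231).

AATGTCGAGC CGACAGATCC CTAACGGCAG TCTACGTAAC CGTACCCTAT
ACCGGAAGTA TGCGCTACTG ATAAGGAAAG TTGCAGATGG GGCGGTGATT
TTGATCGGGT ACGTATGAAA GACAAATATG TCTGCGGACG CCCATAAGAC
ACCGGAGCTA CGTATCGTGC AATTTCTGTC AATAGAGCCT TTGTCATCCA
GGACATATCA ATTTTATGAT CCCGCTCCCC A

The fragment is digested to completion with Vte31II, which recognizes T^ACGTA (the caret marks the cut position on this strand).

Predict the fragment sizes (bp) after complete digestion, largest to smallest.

77, 72, 49, 33 bp

Vte31II sites (TACGTA) start at positions 33, 110, 159.
Vte31II cuts after the first base of each site, so after positions 33, 110, 159.
Linear molecule, 3 cuts → 4 fragments:
  1–33 → 33 bp
  34–110 → 77 bp
  111–159 → 49 bp
  160–231 → 72 bp
Sorted largest to smallest: 77, 72, 49, 33 bp.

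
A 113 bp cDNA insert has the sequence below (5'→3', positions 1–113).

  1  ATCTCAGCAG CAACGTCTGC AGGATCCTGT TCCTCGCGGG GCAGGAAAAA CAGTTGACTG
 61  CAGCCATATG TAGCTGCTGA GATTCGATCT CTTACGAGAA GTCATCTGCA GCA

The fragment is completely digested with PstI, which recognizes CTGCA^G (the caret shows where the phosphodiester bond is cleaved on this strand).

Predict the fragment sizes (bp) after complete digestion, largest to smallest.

48, 41, 21, 3 bp

PstI sites (CTGCAG) start at positions 17, 58, 106.
PstI cuts after base 5 of each site (before the last base), so after positions 21, 62, 110.
Linear molecule, 3 cuts → 4 fragments:
  1–21 → 21 bp
  22–62 → 41 bp
  63–110 → 48 bp
  111–113 → 3 bp
Sorted largest to smallest: 48, 41, 21, 3 bp.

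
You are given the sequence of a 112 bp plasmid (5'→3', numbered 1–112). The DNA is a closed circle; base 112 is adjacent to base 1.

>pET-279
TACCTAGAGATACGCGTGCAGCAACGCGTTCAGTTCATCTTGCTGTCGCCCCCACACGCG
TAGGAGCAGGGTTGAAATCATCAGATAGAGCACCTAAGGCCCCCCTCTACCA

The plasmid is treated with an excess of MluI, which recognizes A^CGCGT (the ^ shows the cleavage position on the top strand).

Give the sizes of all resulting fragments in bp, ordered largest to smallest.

MluI sites (ACGCGT) start at positions 12, 24, 56.
MluI cuts after the first base of each site, so after positions 12, 24, 56.
Circular molecule, 3 cuts → 3 fragments:
  13–24 → 12 bp
  25–56 → 32 bp
  57–112 then 1–12 → 56 + 12 = 68 bp
Sorted largest to smallest: 68, 32, 12 bp.

68, 32, 12 bp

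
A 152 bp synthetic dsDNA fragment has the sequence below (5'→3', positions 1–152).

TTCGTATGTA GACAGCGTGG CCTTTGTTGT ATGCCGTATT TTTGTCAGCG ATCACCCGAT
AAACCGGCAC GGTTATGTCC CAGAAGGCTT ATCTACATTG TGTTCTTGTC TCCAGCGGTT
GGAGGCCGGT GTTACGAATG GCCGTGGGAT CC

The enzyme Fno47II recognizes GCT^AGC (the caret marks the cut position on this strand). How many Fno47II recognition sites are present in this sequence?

No occurrence of GCTAGC is present in the sequence.
Fno47II does not cut: 0 sites.

0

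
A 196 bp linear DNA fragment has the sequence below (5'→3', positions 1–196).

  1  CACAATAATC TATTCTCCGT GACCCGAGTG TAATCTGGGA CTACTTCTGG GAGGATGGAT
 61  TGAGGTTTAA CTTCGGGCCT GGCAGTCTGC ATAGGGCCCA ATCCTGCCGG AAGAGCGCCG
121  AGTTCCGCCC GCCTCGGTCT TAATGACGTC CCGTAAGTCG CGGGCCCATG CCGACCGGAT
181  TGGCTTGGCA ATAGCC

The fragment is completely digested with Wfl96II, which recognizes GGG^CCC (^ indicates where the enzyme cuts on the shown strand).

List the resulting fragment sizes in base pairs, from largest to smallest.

Wfl96II sites (GGGCCC) start at positions 94, 162.
Wfl96II cuts after base 3 of each site, so after positions 96, 164.
Linear molecule, 2 cuts → 3 fragments:
  1–96 → 96 bp
  97–164 → 68 bp
  165–196 → 32 bp
Sorted largest to smallest: 96, 68, 32 bp.

96, 68, 32 bp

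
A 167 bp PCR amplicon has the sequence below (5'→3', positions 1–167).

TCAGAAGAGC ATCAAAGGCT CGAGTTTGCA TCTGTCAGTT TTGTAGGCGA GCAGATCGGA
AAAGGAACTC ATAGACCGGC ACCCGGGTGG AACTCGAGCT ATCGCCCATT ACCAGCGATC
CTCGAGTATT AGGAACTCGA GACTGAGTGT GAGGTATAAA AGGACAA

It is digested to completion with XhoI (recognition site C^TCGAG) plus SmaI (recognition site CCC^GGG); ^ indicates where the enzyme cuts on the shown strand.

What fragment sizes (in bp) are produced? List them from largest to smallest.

XhoI sites (CTCGAG) start at positions 19, 93, 121, 136.
XhoI cuts after the first base of each site, so after positions 19, 93, 121, 136.
The SmaI site (CCCGGG) starts at position 82.
SmaI cuts after base 3 of each site, so after position 84.
Combined cut positions: 19, 84, 93, 121, 136.
Linear molecule, 5 cuts → 6 fragments:
  1–19 → 19 bp
  20–84 → 65 bp
  85–93 → 9 bp
  94–121 → 28 bp
  122–136 → 15 bp
  137–167 → 31 bp
Sorted largest to smallest: 65, 31, 28, 19, 15, 9 bp.

65, 31, 28, 19, 15, 9 bp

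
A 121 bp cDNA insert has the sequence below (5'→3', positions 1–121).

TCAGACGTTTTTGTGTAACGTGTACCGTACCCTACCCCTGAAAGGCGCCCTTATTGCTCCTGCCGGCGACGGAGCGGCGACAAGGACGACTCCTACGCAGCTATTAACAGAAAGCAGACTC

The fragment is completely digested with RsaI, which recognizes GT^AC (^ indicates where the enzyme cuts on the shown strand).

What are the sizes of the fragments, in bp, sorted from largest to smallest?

RsaI sites (GTAC) start at positions 22, 27.
RsaI cuts after base 2 of each site, so after positions 23, 28.
Linear molecule, 2 cuts → 3 fragments:
  1–23 → 23 bp
  24–28 → 5 bp
  29–121 → 93 bp
Sorted largest to smallest: 93, 23, 5 bp.

93, 23, 5 bp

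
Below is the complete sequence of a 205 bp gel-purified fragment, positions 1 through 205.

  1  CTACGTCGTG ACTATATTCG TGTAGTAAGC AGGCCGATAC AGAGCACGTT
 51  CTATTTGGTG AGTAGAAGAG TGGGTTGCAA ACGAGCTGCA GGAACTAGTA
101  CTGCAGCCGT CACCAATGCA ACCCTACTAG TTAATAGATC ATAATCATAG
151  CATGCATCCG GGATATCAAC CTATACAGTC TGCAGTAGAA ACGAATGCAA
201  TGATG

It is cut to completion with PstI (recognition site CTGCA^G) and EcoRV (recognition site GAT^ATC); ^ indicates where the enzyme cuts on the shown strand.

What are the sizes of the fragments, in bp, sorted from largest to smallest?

90, 59, 21, 20, 15 bp

PstI sites (CTGCAG) start at positions 86, 101, 180.
PstI cuts after base 5 of each site (before the last base), so after positions 90, 105, 184.
The EcoRV site (GATATC) starts at position 162.
EcoRV cuts after base 3 of each site, so after position 164.
Combined cut positions: 90, 105, 164, 184.
Linear molecule, 4 cuts → 5 fragments:
  1–90 → 90 bp
  91–105 → 15 bp
  106–164 → 59 bp
  165–184 → 20 bp
  185–205 → 21 bp
Sorted largest to smallest: 90, 59, 21, 20, 15 bp.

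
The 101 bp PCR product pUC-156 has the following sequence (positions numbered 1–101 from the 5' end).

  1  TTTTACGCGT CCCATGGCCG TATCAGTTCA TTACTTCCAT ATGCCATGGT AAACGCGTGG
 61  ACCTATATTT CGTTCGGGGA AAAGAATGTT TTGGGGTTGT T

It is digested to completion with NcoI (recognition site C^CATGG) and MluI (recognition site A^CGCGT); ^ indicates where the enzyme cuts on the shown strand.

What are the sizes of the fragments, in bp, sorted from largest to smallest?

NcoI sites (CCATGG) start at positions 12, 44.
NcoI cuts after the first base of each site, so after positions 12, 44.
MluI sites (ACGCGT) start at positions 5, 53.
MluI cuts after the first base of each site, so after positions 5, 53.
Combined cut positions: 5, 12, 44, 53.
Linear molecule, 4 cuts → 5 fragments:
  1–5 → 5 bp
  6–12 → 7 bp
  13–44 → 32 bp
  45–53 → 9 bp
  54–101 → 48 bp
Sorted largest to smallest: 48, 32, 9, 7, 5 bp.

48, 32, 9, 7, 5 bp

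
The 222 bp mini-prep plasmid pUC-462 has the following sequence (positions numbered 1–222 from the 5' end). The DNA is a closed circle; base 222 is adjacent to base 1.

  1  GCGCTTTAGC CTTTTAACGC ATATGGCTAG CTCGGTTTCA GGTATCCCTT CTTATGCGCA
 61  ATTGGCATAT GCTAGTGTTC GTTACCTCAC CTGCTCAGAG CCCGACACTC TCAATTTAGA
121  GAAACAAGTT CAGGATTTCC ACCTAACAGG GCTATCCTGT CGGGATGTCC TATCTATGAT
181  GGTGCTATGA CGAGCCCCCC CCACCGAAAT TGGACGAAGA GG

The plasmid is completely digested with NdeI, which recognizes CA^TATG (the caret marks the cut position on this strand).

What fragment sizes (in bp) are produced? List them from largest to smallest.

176, 46 bp

NdeI sites (CATATG) start at positions 20, 66.
NdeI cuts after base 2 of each site, so after positions 21, 67.
Circular molecule, 2 cuts → 2 fragments:
  22–67 → 46 bp
  68–222 then 1–21 → 155 + 21 = 176 bp
Sorted largest to smallest: 176, 46 bp.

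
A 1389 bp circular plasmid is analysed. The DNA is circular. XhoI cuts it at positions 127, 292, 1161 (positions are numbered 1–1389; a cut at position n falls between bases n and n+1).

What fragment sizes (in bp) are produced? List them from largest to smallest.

Circular molecule, 3 cuts → 3 fragments:
  292 − 127 = 165 bp
  1161 − 292 = 869 bp
  wrap: 1389 − 1161 + 127 = 355 bp
Sorted largest to smallest: 869, 355, 165 bp.

869, 355, 165 bp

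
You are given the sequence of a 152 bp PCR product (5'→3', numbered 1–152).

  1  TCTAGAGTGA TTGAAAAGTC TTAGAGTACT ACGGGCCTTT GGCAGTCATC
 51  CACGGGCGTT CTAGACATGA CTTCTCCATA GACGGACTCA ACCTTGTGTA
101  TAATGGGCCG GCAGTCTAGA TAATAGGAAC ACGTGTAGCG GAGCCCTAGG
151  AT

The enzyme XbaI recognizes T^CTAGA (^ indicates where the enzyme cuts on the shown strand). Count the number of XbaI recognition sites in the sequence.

TCTAGA occurs starting at positions 1, 60, 115.
XbaI cuts at 3 sites.

3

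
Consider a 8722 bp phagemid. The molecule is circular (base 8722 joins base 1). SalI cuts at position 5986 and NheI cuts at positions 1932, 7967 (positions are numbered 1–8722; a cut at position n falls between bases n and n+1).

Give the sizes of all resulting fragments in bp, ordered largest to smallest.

Combined cut positions (sorted): 1932, 5986, 7967.
Circular molecule, 3 cuts → 3 fragments:
  5986 − 1932 = 4054 bp
  7967 − 5986 = 1981 bp
  wrap: 8722 − 7967 + 1932 = 2687 bp
Sorted largest to smallest: 4054, 2687, 1981 bp.

4054, 2687, 1981 bp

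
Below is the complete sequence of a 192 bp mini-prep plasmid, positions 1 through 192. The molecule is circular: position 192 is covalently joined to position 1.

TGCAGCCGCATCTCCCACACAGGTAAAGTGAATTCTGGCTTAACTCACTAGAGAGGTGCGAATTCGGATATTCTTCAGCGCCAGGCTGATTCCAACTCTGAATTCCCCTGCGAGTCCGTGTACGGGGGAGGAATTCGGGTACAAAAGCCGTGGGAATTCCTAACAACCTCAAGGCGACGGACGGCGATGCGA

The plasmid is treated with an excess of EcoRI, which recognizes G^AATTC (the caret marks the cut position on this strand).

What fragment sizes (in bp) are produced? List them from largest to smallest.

68, 40, 31, 30, 23 bp

EcoRI sites (GAATTC) start at positions 30, 60, 100, 131, 154.
EcoRI cuts after the first base of each site, so after positions 30, 60, 100, 131, 154.
Circular molecule, 5 cuts → 5 fragments:
  31–60 → 30 bp
  61–100 → 40 bp
  101–131 → 31 bp
  132–154 → 23 bp
  155–192 then 1–30 → 38 + 30 = 68 bp
Sorted largest to smallest: 68, 40, 31, 30, 23 bp.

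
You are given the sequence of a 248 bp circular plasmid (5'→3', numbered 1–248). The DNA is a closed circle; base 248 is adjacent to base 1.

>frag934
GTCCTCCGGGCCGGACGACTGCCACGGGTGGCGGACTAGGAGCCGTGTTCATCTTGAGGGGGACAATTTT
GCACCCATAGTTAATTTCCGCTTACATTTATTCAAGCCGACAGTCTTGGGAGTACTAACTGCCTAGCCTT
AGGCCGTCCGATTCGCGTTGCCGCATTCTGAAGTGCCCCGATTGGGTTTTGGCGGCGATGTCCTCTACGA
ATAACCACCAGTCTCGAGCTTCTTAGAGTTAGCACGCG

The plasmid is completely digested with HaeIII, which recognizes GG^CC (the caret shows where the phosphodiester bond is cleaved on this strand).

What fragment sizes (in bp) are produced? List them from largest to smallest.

133, 115 bp

HaeIII sites (GGCC) start at positions 9, 142.
HaeIII cuts after base 2 of each site, so after positions 10, 143.
Circular molecule, 2 cuts → 2 fragments:
  11–143 → 133 bp
  144–248 then 1–10 → 105 + 10 = 115 bp
Sorted largest to smallest: 133, 115 bp.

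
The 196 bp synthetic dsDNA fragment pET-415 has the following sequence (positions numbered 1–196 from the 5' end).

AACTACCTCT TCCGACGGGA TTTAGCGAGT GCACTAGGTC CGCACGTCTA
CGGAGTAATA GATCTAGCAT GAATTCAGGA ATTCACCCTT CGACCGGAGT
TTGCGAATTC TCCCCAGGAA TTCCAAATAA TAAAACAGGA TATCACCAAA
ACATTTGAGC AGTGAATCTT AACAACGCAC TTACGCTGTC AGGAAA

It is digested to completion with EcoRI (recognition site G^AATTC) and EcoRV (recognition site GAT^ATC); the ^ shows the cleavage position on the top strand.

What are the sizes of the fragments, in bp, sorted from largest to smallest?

71, 55, 26, 23, 13, 8 bp

EcoRI sites (GAATTC) start at positions 71, 79, 105, 118.
EcoRI cuts after the first base of each site, so after positions 71, 79, 105, 118.
The EcoRV site (GATATC) starts at position 139.
EcoRV cuts after base 3 of each site, so after position 141.
Combined cut positions: 71, 79, 105, 118, 141.
Linear molecule, 5 cuts → 6 fragments:
  1–71 → 71 bp
  72–79 → 8 bp
  80–105 → 26 bp
  106–118 → 13 bp
  119–141 → 23 bp
  142–196 → 55 bp
Sorted largest to smallest: 71, 55, 26, 23, 13, 8 bp.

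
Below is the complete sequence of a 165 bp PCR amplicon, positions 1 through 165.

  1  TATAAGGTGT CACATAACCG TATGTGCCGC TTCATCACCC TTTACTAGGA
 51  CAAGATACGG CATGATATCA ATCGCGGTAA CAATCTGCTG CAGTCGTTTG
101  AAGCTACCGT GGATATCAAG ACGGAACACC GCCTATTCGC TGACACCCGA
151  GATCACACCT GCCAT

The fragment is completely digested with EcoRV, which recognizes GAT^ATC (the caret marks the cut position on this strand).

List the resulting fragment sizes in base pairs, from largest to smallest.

66, 51, 48 bp

EcoRV sites (GATATC) start at positions 64, 112.
EcoRV cuts after base 3 of each site, so after positions 66, 114.
Linear molecule, 2 cuts → 3 fragments:
  1–66 → 66 bp
  67–114 → 48 bp
  115–165 → 51 bp
Sorted largest to smallest: 66, 51, 48 bp.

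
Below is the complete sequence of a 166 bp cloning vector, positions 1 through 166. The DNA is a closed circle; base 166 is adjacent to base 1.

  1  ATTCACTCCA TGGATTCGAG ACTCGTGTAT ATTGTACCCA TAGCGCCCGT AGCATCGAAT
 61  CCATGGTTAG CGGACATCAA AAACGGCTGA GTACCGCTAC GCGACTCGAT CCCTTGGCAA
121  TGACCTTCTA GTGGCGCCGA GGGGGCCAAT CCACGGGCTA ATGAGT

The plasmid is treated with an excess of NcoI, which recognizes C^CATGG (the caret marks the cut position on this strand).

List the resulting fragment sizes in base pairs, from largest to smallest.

NcoI sites (CCATGG) start at positions 8, 61.
NcoI cuts after the first base of each site, so after positions 8, 61.
Circular molecule, 2 cuts → 2 fragments:
  9–61 → 53 bp
  62–166 then 1–8 → 105 + 8 = 113 bp
Sorted largest to smallest: 113, 53 bp.

113, 53 bp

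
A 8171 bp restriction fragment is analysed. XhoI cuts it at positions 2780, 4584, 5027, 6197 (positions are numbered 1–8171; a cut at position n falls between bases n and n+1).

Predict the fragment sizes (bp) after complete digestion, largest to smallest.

2780, 1974, 1804, 1170, 443 bp

Linear molecule, 4 cuts → 5 fragments:
  2780 − 0 = 2780 bp
  4584 − 2780 = 1804 bp
  5027 − 4584 = 443 bp
  6197 − 5027 = 1170 bp
  8171 − 6197 = 1974 bp
Sorted largest to smallest: 2780, 1974, 1804, 1170, 443 bp.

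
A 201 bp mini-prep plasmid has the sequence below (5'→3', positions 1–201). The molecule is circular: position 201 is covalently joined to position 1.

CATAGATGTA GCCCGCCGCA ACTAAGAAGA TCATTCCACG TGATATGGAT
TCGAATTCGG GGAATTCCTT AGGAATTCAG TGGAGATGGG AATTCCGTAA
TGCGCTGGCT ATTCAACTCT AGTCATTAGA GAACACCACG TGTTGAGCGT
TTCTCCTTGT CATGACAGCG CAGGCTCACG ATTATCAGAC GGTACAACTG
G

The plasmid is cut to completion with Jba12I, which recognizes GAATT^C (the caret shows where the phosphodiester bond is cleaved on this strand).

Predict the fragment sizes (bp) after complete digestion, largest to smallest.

164, 17, 11, 9 bp

Jba12I sites (GAATTC) start at positions 53, 62, 73, 90.
Jba12I cuts after base 5 of each site (before the last base), so after positions 57, 66, 77, 94.
Circular molecule, 4 cuts → 4 fragments:
  58–66 → 9 bp
  67–77 → 11 bp
  78–94 → 17 bp
  95–201 then 1–57 → 107 + 57 = 164 bp
Sorted largest to smallest: 164, 17, 11, 9 bp.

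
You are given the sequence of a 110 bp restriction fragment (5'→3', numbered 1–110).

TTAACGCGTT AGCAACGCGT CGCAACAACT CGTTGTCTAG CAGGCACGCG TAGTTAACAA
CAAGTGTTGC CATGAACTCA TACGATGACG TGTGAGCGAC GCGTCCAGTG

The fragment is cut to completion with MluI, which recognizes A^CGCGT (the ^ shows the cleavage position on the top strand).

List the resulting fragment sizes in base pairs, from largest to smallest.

53, 31, 11, 11, 4 bp

MluI sites (ACGCGT) start at positions 4, 15, 46, 99.
MluI cuts after the first base of each site, so after positions 4, 15, 46, 99.
Linear molecule, 4 cuts → 5 fragments:
  1–4 → 4 bp
  5–15 → 11 bp
  16–46 → 31 bp
  47–99 → 53 bp
  100–110 → 11 bp
Sorted largest to smallest: 53, 31, 11, 11, 4 bp.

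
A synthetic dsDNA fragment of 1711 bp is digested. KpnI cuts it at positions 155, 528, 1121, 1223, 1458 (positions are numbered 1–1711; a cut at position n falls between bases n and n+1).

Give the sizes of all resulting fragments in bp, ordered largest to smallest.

593, 373, 253, 235, 155, 102 bp

Linear molecule, 5 cuts → 6 fragments:
  155 − 0 = 155 bp
  528 − 155 = 373 bp
  1121 − 528 = 593 bp
  1223 − 1121 = 102 bp
  1458 − 1223 = 235 bp
  1711 − 1458 = 253 bp
Sorted largest to smallest: 593, 373, 253, 235, 155, 102 bp.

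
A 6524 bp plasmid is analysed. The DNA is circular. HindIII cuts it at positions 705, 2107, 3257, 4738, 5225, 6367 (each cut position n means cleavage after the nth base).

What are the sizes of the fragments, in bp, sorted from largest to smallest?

Circular molecule, 6 cuts → 6 fragments:
  2107 − 705 = 1402 bp
  3257 − 2107 = 1150 bp
  4738 − 3257 = 1481 bp
  5225 − 4738 = 487 bp
  6367 − 5225 = 1142 bp
  wrap: 6524 − 6367 + 705 = 862 bp
Sorted largest to smallest: 1481, 1402, 1150, 1142, 862, 487 bp.

1481, 1402, 1150, 1142, 862, 487 bp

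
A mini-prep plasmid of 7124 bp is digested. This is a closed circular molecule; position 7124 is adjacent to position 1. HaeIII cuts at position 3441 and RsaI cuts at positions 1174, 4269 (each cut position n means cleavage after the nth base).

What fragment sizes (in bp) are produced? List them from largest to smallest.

Combined cut positions (sorted): 1174, 3441, 4269.
Circular molecule, 3 cuts → 3 fragments:
  3441 − 1174 = 2267 bp
  4269 − 3441 = 828 bp
  wrap: 7124 − 4269 + 1174 = 4029 bp
Sorted largest to smallest: 4029, 2267, 828 bp.

4029, 2267, 828 bp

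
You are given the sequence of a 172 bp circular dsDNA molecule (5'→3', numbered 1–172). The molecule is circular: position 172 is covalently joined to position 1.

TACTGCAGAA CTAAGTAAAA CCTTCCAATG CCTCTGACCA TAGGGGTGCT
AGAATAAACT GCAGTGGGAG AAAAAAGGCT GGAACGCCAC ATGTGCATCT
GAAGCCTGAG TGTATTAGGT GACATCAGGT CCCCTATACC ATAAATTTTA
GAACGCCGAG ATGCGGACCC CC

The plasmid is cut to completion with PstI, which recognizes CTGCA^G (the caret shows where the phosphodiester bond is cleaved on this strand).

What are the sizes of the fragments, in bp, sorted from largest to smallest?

116, 56 bp

PstI sites (CTGCAG) start at positions 3, 59.
PstI cuts after base 5 of each site (before the last base), so after positions 7, 63.
Circular molecule, 2 cuts → 2 fragments:
  8–63 → 56 bp
  64–172 then 1–7 → 109 + 7 = 116 bp
Sorted largest to smallest: 116, 56 bp.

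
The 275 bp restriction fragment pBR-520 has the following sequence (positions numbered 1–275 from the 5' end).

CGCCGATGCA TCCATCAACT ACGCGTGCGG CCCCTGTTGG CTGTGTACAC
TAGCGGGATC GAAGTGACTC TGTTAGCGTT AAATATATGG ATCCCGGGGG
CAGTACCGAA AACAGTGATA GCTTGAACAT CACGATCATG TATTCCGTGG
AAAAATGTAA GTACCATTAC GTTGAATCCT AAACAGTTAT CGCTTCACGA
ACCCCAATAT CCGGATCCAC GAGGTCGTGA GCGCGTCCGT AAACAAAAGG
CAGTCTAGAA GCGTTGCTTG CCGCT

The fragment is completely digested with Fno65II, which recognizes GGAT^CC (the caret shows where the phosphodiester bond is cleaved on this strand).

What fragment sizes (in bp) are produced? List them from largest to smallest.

Fno65II sites (GGATCC) start at positions 89, 213.
Fno65II cuts after base 4 of each site, so after positions 92, 216.
Linear molecule, 2 cuts → 3 fragments:
  1–92 → 92 bp
  93–216 → 124 bp
  217–275 → 59 bp
Sorted largest to smallest: 124, 92, 59 bp.

124, 92, 59 bp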